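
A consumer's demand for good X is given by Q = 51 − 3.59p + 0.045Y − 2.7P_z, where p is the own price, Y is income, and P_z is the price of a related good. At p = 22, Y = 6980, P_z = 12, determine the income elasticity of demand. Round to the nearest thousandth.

Q = 51 − 3.59(22) + 0.045(6980) − 2.7(12) = 51 − 78.98 + 314.1 − 32.4 = 253.72.
∂Q/∂Y = +0.045, so E_I = 0.045·(6980/253.72) ≈ 1.238.
E_I > 1: normal good (luxury).

1.238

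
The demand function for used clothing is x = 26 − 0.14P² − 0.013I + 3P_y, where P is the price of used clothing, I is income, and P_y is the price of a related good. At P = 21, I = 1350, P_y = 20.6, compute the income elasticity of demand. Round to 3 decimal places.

Evaluating quantity at (P, I, P_y) gives x = 26 − 0.14(21)² − 0.013(1350) + 3(20.6) = 26 − 61.74 − 17.55 + 61.8 = 8.51.
∂x/∂I = −0.013, so E_I = -0.013·(1350/8.51) ≈ -2.062.
E_I < 0: inferior good.

-2.062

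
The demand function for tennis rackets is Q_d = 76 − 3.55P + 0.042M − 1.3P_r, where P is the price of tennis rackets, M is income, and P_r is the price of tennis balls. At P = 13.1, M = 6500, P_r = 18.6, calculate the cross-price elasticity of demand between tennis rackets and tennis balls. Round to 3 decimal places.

-0.087

Evaluating quantity at (P, M, P_r) gives Q_d = 76 − 3.55(13.1) + 0.042(6500) − 1.3(18.6) = 76 − 46.505 + 273 − 24.18 = 278.315.
∂Q_d/∂P_r = −1.3, so E_xy = -1.3·(18.6/278.315) ≈ -0.087.
E_xy < 0: the goods are complements.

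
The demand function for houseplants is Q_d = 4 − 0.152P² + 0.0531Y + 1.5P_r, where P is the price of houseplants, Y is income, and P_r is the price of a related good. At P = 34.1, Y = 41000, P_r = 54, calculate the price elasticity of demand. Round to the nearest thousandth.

-0.170

Evaluating quantity at (P, Y, P_r) gives Q_d = 4 − 0.152(34.1)² + 0.0531(41000) + 1.5(54) = 4 − 176.7471 + 2177.1 + 81 = 2085.3529.
∂Q_d/∂P = −2·0.152·P = -10.3664, so E_p = -10.3664·(34.1/2085.3529) ≈ -0.170.
|E_p| < 1: demand is inelastic.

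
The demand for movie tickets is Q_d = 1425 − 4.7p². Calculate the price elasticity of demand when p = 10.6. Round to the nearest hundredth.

-1.18

At p = 10.6, Q_d = 896.908.
dQ_d/dp = −2·4.7·p = −99.64.
Point elasticity E = (dQ_d/dp)·(p/Q_d) = -99.64 × 10.6/896.908 ≈ -1.18.
|E| > 1, so demand is elastic at this price.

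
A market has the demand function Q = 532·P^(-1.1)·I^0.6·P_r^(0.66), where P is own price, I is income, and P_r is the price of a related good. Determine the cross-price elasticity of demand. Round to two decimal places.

For a Cobb–Douglas (constant-elasticity) form Q = A·P_r^α·…, the elasticity with respect to P_r equals the exponent α at every point.
Here the exponent on P_r is 0.66, so the cross-price elasticity of demand is 0.66.

0.66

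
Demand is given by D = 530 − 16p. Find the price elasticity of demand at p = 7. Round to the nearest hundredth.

-0.27

At p = 7, D = 418.
dD/dp = −16.
Point elasticity E = (dD/dp)·(p/D) = -16 × 7/418 ≈ -0.27.
|E| < 1, so demand is inelastic at this price.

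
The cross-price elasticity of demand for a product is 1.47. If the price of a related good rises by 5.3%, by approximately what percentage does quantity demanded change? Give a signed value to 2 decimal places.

%ΔQ ≈ E × %ΔP_y = (1.47) × (5.3%) ≈ 7.79%.

7.79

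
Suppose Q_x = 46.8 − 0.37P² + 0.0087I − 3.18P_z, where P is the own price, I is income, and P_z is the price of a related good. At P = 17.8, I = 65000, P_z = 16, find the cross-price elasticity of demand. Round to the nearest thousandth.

Q_x = 46.8 − 0.37(17.8)² + 0.0087(65000) − 3.18(16) = 46.8 − 117.2308 + 565.5 − 50.88 = 444.1892.
∂Q_x/∂P_z = −3.18, so E_xy = -3.18·(16/444.1892) ≈ -0.115.
E_xy < 0: the goods are complements.

-0.115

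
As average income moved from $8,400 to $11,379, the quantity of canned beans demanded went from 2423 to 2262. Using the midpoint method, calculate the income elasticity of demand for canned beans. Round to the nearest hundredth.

%ΔQ = (2262 − 2423)/[(2423+2262)/2] = -161/2342.5 ≈ -0.0687.
%ΔM = (11,379 − 8,400)/[(8,400+11,379)/2] = 2979/9889.5 ≈ 0.3012.
E_I = %ΔQ/%ΔM ≈ -0.23.
E_I < 0: inferior good.

-0.23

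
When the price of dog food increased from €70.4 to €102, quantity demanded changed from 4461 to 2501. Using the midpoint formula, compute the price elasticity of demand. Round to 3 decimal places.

%ΔQ = (2501 − 4461)/[(4461 + 2501)/2] = -1960/3481 ≈ -0.5631.
%ΔP = (102 − 70.4)/[(70.4 + 102)/2] = 31.6/86.2 ≈ 0.3666.
Arc elasticity E = %ΔQ/%ΔP ≈ -0.5631/0.3666 ≈ -1.536.
|E| > 1: demand is elastic over this range.

-1.536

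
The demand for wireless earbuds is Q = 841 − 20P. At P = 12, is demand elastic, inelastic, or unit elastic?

At P = 12, Q = 601.
dQ/dP = −20.
Point elasticity E = (dQ/dP)·(P/Q) = -20 × 12/601 ≈ -0.399.
|E| ≈ 0.399 < 1, so demand is inelastic.

inelastic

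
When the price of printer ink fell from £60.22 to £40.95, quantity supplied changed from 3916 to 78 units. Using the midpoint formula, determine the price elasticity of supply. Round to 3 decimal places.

%ΔQ = (78 − 3916)/[(3916 + 78)/2] = -3838/1997 ≈ -1.9219.
%Δp = (40.95 − 60.22)/[(60.22 + 40.95)/2] = -19.27/50.585 ≈ -0.3809.
Arc elasticity E = %ΔQ/%Δp ≈ -1.9219/-0.3809 ≈ 5.045.
|E| > 1: supply is elastic over this range.

5.045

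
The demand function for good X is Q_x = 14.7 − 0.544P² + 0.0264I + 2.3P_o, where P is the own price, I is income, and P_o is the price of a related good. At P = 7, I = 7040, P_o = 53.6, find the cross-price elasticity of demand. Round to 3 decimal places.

0.415

At the given point, Q_x = 14.7 − 0.544(7)² + 0.0264(7040) + 2.3(53.6) = 14.7 − 26.656 + 185.856 + 123.28 = 297.18.
∂Q_x/∂P_o = +2.3, so E_xy = 2.3·(53.6/297.18) ≈ 0.415.
E_xy > 0: the goods are substitutes.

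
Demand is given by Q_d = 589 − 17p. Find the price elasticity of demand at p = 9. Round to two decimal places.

At p = 9, Q_d = 436.
dQ_d/dp = −17.
Point elasticity E = (dQ_d/dp)·(p/Q_d) = -17 × 9/436 ≈ -0.35.
|E| < 1, so demand is inelastic at this price.

-0.35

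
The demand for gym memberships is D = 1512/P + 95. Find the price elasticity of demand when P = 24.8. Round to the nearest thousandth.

At P = 24.8, D = 155.9677.
dD/dP = −1512/P² = −2.4584.
Point elasticity E = (dD/dP)·(P/D) = -2.4584 × 24.8/155.9677 ≈ -0.391.
|E| < 1, so demand is inelastic at this price.

-0.391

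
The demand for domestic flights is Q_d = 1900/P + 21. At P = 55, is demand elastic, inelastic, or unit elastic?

inelastic

At P = 55, Q_d = 55.5455.
dQ_d/dP = −1900/P² = −0.6281.
Point elasticity E = (dQ_d/dP)·(P/Q_d) = -0.6281 × 55/55.5455 ≈ -0.622.
|E| ≈ 0.622 < 1, so demand is inelastic.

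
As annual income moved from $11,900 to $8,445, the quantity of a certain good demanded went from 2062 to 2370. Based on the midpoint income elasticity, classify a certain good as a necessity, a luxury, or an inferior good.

%ΔQ = (2370 − 2062)/[(2062+2370)/2] = 308/2216 ≈ 0.1390.
%ΔM = (8,445 − 11,900)/[(11,900+8,445)/2] = -3455/10172.5 ≈ -0.3396.
E_I = %ΔQ/%ΔM ≈ -0.409.
E_I < 0: inferior good.

inferior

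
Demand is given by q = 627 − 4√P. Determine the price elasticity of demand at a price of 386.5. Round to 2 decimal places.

At P = 386.5, q = 548.3616.
dq/dP = −4/(2√P) = −4/(2·19.6596).
Point elasticity E = (dq/dP)·(P/q) = -0.1017 × 386.5/548.3616 ≈ -0.07.
|E| < 1, so demand is inelastic at this price.

-0.07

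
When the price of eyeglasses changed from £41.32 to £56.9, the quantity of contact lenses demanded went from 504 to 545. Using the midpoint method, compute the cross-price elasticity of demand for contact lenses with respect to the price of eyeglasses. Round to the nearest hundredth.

%ΔQ_x = (545 − 504)/[(504+545)/2] = 41/524.5 ≈ 0.0782.
%ΔP_y = (56.9 − 41.32)/[(41.32+56.9)/2] ≈ 0.3172.
E_xy = 0.0782/0.3172 ≈ 0.25.
E_xy > 0, so contact lenses and eyeglasses are substitutes.

0.25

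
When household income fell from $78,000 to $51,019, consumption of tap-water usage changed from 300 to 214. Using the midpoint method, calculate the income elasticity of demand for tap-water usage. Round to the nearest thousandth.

%ΔQ = (214 − 300)/[(300+214)/2] = -86/257 ≈ -0.3346.
%ΔM = (51,019 − 78,000)/[(78,000+51,019)/2] = -26981/64509.5 ≈ -0.4182.
E_I = %ΔQ/%ΔM ≈ 0.800.
E_I ∈ (0,1): normal good (necessity).

0.800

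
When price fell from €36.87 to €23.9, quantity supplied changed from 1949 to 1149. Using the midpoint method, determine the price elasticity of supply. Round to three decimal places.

1.210

%ΔQ = (1149 − 1949)/[(1949 + 1149)/2] = -800/1549 ≈ -0.5165.
%ΔP = (23.9 − 36.87)/[(36.87 + 23.9)/2] = -12.97/30.385 ≈ -0.4269.
Arc elasticity E = %ΔQ/%ΔP ≈ -0.5165/-0.4269 ≈ 1.210.
|E| > 1: supply is elastic over this range.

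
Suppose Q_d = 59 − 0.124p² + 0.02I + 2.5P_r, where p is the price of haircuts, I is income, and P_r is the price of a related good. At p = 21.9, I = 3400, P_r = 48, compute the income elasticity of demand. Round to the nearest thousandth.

0.363

Substituting, Q_d = 59 − 0.124(21.9)² + 0.02(3400) + 2.5(48) = 59 − 59.4716 + 68 + 120 = 187.5284.
∂Q_d/∂I = +0.02, so E_I = 0.02·(3400/187.5284) ≈ 0.363.
E_I ∈ (0,1): normal good (necessity).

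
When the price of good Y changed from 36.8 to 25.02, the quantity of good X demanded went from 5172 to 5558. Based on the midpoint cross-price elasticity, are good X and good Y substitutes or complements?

%ΔQ_x = (5558 − 5172)/[(5172+5558)/2] = 386/5365 ≈ 0.0719.
%ΔP_y = (25.02 − 36.8)/[(36.8+25.02)/2] ≈ -0.3811.
E_xy = 0.0719/-0.3811 ≈ -0.189.
E_xy < 0, so the goods are complements.

complements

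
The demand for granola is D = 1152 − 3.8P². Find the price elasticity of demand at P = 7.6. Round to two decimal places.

At P = 7.6, D = 932.512.
dD/dP = −2·3.8·P = −57.76.
Point elasticity E = (dD/dP)·(P/D) = -57.76 × 7.6/932.512 ≈ -0.47.
|E| < 1, so demand is inelastic at this price.

-0.47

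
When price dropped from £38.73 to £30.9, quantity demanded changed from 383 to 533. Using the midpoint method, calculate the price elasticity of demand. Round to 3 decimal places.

%ΔQ = (533 − 383)/[(383 + 533)/2] = 150/458 ≈ 0.3275.
%Δp = (30.9 − 38.73)/[(38.73 + 30.9)/2] = -7.83/34.815 ≈ -0.2249.
Arc elasticity E = %ΔQ/%Δp ≈ 0.3275/-0.2249 ≈ -1.456.
|E| > 1: demand is elastic over this range.

-1.456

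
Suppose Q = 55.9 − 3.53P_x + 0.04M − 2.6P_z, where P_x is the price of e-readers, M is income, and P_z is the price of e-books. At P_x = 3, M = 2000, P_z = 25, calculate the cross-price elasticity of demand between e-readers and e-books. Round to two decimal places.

Substituting, Q = 55.9 − 3.53(3) + 0.04(2000) − 2.6(25) = 55.9 − 10.59 + 80 − 65 = 60.31.
∂Q/∂P_z = −2.6, so E_xy = -2.6·(25/60.31) ≈ -1.08.
E_xy < 0: the goods are complements.

-1.08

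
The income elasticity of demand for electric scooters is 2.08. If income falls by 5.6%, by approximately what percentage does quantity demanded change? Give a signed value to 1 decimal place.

%ΔQ ≈ E × %ΔI = (2.08) × (-5.6%) ≈ -11.6%.

-11.6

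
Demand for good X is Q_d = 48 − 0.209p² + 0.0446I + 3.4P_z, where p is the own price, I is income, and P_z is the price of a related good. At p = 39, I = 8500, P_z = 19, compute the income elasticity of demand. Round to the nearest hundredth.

Substituting, Q_d = 48 − 0.209(39)² + 0.0446(8500) + 3.4(19) = 48 − 317.889 + 379.1 + 64.6 = 173.811.
∂Q_d/∂I = +0.0446, so E_I = 0.0446·(8500/173.811) ≈ 2.18.
E_I > 1: normal good (luxury).

2.18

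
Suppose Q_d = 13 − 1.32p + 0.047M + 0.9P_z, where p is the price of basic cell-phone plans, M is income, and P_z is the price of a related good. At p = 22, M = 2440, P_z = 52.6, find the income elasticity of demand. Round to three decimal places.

At the given point, Q_d = 13 − 1.32(22) + 0.047(2440) + 0.9(52.6) = 13 − 29.04 + 114.68 + 47.34 = 145.98.
∂Q_d/∂M = +0.047, so E_I = 0.047·(2440/145.98) ≈ 0.786.
E_I ∈ (0,1): normal good (necessity).

0.786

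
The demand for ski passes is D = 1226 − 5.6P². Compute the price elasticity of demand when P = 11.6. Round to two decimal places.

At P = 11.6, D = 472.464.
dD/dP = −2·5.6·P = −129.92.
Point elasticity E = (dD/dP)·(P/D) = -129.92 × 11.6/472.464 ≈ -3.19.
|E| > 1, so demand is elastic at this price.

-3.19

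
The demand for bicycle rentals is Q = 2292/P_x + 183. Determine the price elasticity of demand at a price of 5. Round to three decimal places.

At P_x = 5, Q = 641.4.
dQ/dP_x = −2292/P_x² = −91.68.
Point elasticity E = (dQ/dP_x)·(P_x/Q) = -91.68 × 5/641.4 ≈ -0.715.
|E| < 1, so demand is inelastic at this price.

-0.715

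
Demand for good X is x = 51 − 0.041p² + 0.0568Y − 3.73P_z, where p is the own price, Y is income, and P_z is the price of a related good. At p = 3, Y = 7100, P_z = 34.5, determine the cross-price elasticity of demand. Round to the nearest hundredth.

-0.40

At the given point, x = 51 − 0.041(3)² + 0.0568(7100) − 3.73(34.5) = 51 − 0.369 + 403.28 − 128.685 = 325.226.
∂x/∂P_z = −3.73, so E_xy = -3.73·(34.5/325.226) ≈ -0.40.
E_xy < 0: the goods are complements.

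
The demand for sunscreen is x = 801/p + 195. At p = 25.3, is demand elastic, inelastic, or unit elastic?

At p = 25.3, x = 226.6601.
dx/dp = −801/p² = −1.2514.
Point elasticity E = (dx/dp)·(p/x) = -1.2514 × 25.3/226.6601 ≈ -0.140.
|E| ≈ 0.140 < 1, so demand is inelastic.

inelastic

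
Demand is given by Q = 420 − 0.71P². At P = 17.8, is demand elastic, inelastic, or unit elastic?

At P = 17.8, Q = 195.0436.
dQ/dP = −2·0.71·P = −25.276.
Point elasticity E = (dQ/dP)·(P/Q) = -25.276 × 17.8/195.0436 ≈ -2.307.
|E| ≈ 2.307 > 1, so demand is elastic.

elastic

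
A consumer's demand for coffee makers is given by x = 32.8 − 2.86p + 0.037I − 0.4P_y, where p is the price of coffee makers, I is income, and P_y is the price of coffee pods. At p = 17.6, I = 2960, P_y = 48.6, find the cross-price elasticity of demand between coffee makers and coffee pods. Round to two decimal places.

Evaluating quantity at (p, I, P_y) gives x = 32.8 − 2.86(17.6) + 0.037(2960) − 0.4(48.6) = 32.8 − 50.336 + 109.52 − 19.44 = 72.544.
∂x/∂P_y = −0.4, so E_xy = -0.4·(48.6/72.544) ≈ -0.27.
E_xy < 0: the goods are complements.

-0.27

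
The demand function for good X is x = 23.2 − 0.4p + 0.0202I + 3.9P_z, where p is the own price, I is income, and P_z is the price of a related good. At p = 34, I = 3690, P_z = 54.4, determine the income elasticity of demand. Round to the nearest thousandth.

0.252

x = 23.2 − 0.4(34) + 0.0202(3690) + 3.9(54.4) = 23.2 − 13.6 + 74.538 + 212.16 = 296.298.
∂x/∂I = +0.0202, so E_I = 0.0202·(3690/296.298) ≈ 0.252.
E_I ∈ (0,1): normal good (necessity).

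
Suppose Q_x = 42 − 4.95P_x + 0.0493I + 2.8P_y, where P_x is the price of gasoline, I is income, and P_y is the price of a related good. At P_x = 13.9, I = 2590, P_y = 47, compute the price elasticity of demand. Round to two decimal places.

First evaluate Q_x: 42 − 4.95(13.9) + 0.0493(2590) + 2.8(47) = 42 − 68.805 + 127.687 + 131.6 = 232.482.
∂Q_x/∂P_x = −4.95, so E_p = (−4.95)·(13.9/232.482) ≈ -0.30.
|E_p| < 1: demand is inelastic.

-0.30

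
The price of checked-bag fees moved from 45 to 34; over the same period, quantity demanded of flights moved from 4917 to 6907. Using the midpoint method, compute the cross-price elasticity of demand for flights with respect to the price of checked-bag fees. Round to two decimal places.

-1.21

%ΔQ_x = (6907 − 4917)/[(4917+6907)/2] = 1990/5912 ≈ 0.3366.
%ΔP_y = (34 − 45)/[(45+34)/2] ≈ -0.2785.
E_xy = 0.3366/-0.2785 ≈ -1.21.
E_xy < 0, so flights and checked-bag fees are complements.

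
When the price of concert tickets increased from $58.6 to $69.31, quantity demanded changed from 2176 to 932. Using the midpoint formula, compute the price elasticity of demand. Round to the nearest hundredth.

-4.78

%ΔQ = (932 − 2176)/[(2176 + 932)/2] = -1244/1554 ≈ -0.8005.
%ΔP = (69.31 − 58.6)/[(58.6 + 69.31)/2] = 10.71/63.955 ≈ 0.1675.
Arc elasticity E = %ΔQ/%ΔP ≈ -0.8005/0.1675 ≈ -4.78.
|E| > 1: demand is elastic over this range.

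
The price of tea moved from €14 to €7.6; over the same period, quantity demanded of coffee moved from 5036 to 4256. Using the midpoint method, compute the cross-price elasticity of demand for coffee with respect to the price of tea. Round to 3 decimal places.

%ΔQ_x = (4256 − 5036)/[(5036+4256)/2] = -780/4646 ≈ -0.1679.
%ΔP_y = (7.6 − 14)/[(14+7.6)/2] ≈ -0.5926.
E_xy = -0.1679/-0.5926 ≈ 0.283.
E_xy > 0, so coffee and tea are substitutes.

0.283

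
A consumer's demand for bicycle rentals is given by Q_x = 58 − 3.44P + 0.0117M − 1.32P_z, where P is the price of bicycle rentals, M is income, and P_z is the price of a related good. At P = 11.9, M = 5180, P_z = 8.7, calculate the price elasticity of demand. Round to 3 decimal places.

-0.618

Evaluating quantity at (P, M, P_z) gives Q_x = 58 − 3.44(11.9) + 0.0117(5180) − 1.32(8.7) = 58 − 40.936 + 60.606 − 11.484 = 66.186.
∂Q_x/∂P = −3.44, so E_p = (−3.44)·(11.9/66.186) ≈ -0.618.
|E_p| < 1: demand is inelastic.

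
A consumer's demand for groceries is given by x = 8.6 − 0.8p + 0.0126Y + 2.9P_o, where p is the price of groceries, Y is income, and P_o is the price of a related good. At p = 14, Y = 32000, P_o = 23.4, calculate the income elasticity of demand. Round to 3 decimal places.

0.861

x = 8.6 − 0.8(14) + 0.0126(32000) + 2.9(23.4) = 8.6 − 11.2 + 403.2 + 67.86 = 468.46.
∂x/∂Y = +0.0126, so E_I = 0.0126·(32000/468.46) ≈ 0.861.
E_I ∈ (0,1): normal good (necessity).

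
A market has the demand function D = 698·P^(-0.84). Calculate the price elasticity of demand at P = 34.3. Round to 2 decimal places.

-0.84

For a Cobb–Douglas (constant-elasticity) form D = A·P^α·…, the elasticity with respect to P equals the exponent α at every point.
Here the exponent on P is -0.84, so the price elasticity of demand is -0.84.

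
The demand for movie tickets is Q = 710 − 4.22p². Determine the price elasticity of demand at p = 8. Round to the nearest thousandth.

-1.228

At p = 8, Q = 439.92.
dQ/dp = −2·4.22·p = −67.52.
Point elasticity E = (dQ/dp)·(p/Q) = -67.52 × 8/439.92 ≈ -1.228.
|E| > 1, so demand is elastic at this price.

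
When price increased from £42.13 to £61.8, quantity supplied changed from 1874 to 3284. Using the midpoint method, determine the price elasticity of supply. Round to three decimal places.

%ΔQ = (3284 − 1874)/[(1874 + 3284)/2] = 1410/2579 ≈ 0.5467.
%Δp = (61.8 − 42.13)/[(42.13 + 61.8)/2] = 19.67/51.965 ≈ 0.3785.
Arc elasticity E = %ΔQ/%Δp ≈ 0.5467/0.3785 ≈ 1.444.
|E| > 1: supply is elastic over this range.

1.444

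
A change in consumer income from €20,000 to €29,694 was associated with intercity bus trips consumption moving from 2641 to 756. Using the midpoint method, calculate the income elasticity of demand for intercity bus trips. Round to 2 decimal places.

-2.84

%ΔQ = (756 − 2641)/[(2641+756)/2] = -1885/1698.5 ≈ -1.1098.
%ΔI = (29,694 − 20,000)/[(20,000+29,694)/2] = 9694/24847 ≈ 0.3901.
E_I = %ΔQ/%ΔI ≈ -2.84.
E_I < 0: inferior good.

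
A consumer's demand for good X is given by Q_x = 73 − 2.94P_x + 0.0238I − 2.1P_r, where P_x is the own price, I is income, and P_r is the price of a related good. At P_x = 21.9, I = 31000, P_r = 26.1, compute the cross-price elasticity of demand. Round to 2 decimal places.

-0.08

At the given point, Q_x = 73 − 2.94(21.9) + 0.0238(31000) − 2.1(26.1) = 73 − 64.386 + 737.8 − 54.81 = 691.604.
∂Q_x/∂P_r = −2.1, so E_xy = -2.1·(26.1/691.604) ≈ -0.08.
E_xy < 0: the goods are complements.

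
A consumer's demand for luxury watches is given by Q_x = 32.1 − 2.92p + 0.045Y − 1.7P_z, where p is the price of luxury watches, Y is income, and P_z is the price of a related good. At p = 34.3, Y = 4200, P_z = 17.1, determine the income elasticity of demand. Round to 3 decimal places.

2.057

First evaluate Q_x: 32.1 − 2.92(34.3) + 0.045(4200) − 1.7(17.1) = 32.1 − 100.156 + 189 − 29.07 = 91.874.
∂Q_x/∂Y = +0.045, so E_I = 0.045·(4200/91.874) ≈ 2.057.
E_I > 1: normal good (luxury).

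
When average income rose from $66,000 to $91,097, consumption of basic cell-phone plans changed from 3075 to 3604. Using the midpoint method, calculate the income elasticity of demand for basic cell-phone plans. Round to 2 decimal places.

%ΔQ = (3604 − 3075)/[(3075+3604)/2] = 529/3339.5 ≈ 0.1584.
%ΔY = (91,097 − 66,000)/[(66,000+91,097)/2] = 25097/78548.5 ≈ 0.3195.
E_I = %ΔQ/%ΔY ≈ 0.50.
E_I ∈ (0,1): normal good (necessity).

0.50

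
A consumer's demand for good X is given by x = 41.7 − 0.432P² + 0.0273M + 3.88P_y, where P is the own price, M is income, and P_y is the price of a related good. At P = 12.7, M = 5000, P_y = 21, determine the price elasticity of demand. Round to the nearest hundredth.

-0.73

Evaluating quantity at (P, M, P_y) gives x = 41.7 − 0.432(12.7)² + 0.0273(5000) + 3.88(21) = 41.7 − 69.6773 + 136.5 + 81.48 = 190.0027.
∂x/∂P = −2·0.432·P = -10.9728, so E_p = -10.9728·(12.7/190.0027) ≈ -0.73.
|E_p| < 1: demand is inelastic.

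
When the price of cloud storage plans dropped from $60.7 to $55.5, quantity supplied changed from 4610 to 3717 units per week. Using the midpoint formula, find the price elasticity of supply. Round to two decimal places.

%Δq = (3717 − 4610)/[(4610 + 3717)/2] = -893/4163.5 ≈ -0.2145.
%Δp = (55.5 − 60.7)/[(60.7 + 55.5)/2] = -5.2/58.1 ≈ -0.0895.
Arc elasticity E = %Δq/%Δp ≈ -0.2145/-0.0895 ≈ 2.40.
|E| > 1: supply is elastic over this range.

2.40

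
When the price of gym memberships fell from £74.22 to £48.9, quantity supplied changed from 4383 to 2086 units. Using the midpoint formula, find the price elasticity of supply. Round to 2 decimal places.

%Δq = (2086 − 4383)/[(4383 + 2086)/2] = -2297/3234.5 ≈ -0.7102.
%Δp = (48.9 − 74.22)/[(74.22 + 48.9)/2] = -25.32/61.56 ≈ -0.4113.
Arc elasticity E = %Δq/%Δp ≈ -0.7102/-0.4113 ≈ 1.73.
|E| > 1: supply is elastic over this range.

1.73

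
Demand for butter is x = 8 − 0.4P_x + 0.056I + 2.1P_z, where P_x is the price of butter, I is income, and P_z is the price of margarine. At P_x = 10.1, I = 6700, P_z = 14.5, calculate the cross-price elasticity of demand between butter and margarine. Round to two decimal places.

x = 8 − 0.4(10.1) + 0.056(6700) + 2.1(14.5) = 8 − 4.04 + 375.2 + 30.45 = 409.61.
∂x/∂P_z = +2.1, so E_xy = 2.1·(14.5/409.61) ≈ 0.07.
E_xy > 0: the goods are substitutes.

0.07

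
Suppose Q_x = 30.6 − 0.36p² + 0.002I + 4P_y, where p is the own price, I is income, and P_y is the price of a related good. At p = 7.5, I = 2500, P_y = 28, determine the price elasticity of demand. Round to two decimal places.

-0.32

First evaluate Q_x: 30.6 − 0.36(7.5)² + 0.002(2500) + 4(28) = 30.6 − 20.25 + 5 + 112 = 127.35.
∂Q_x/∂p = −2·0.36·p = -5.4, so E_p = -5.4·(7.5/127.35) ≈ -0.32.
|E_p| < 1: demand is inelastic.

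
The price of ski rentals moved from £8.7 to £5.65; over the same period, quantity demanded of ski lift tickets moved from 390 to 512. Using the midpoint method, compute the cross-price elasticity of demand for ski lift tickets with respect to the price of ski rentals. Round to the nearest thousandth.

%ΔQ_x = (512 − 390)/[(390+512)/2] = 122/451 ≈ 0.2705.
%ΔP_y = (5.65 − 8.7)/[(8.7+5.65)/2] ≈ -0.4251.
E_xy = 0.2705/-0.4251 ≈ -0.636.
E_xy < 0, so ski lift tickets and ski rentals are complements.

-0.636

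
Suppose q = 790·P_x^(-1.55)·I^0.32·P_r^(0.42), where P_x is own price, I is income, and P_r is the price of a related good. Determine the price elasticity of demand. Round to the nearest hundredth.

-1.55

For a Cobb–Douglas (constant-elasticity) form q = A·P_x^α·…, the elasticity with respect to P_x equals the exponent α at every point.
Here the exponent on P_x is -1.55, so the price elasticity of demand is -1.55.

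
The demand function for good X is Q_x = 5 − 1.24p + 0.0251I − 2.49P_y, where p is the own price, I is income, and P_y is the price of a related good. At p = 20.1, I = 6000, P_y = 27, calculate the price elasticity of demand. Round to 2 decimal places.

-0.39

Evaluating quantity at (p, I, P_y) gives Q_x = 5 − 1.24(20.1) + 0.0251(6000) − 2.49(27) = 5 − 24.924 + 150.6 − 67.23 = 63.446.
∂Q_x/∂p = −1.24, so E_p = (−1.24)·(20.1/63.446) ≈ -0.39.
|E_p| < 1: demand is inelastic.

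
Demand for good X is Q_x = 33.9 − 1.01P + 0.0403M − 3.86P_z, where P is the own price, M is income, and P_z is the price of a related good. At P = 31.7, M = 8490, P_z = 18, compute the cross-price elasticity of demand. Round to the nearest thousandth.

At the given point, Q_x = 33.9 − 1.01(31.7) + 0.0403(8490) − 3.86(18) = 33.9 − 32.017 + 342.147 − 69.48 = 274.55.
∂Q_x/∂P_z = −3.86, so E_xy = -3.86·(18/274.55) ≈ -0.253.
E_xy < 0: the goods are complements.

-0.253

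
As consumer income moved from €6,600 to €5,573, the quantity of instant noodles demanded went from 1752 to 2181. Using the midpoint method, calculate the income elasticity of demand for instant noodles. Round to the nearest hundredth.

%ΔQ = (2181 − 1752)/[(1752+2181)/2] = 429/1966.5 ≈ 0.2182.
%ΔY = (5,573 − 6,600)/[(6,600+5,573)/2] = -1027/6086.5 ≈ -0.1687.
E_I = %ΔQ/%ΔY ≈ -1.29.
E_I < 0: inferior good.

-1.29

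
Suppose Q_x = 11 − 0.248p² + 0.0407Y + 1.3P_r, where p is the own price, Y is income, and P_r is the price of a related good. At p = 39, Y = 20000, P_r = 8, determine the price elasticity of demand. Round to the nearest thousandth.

-1.647

At the given point, Q_x = 11 − 0.248(39)² + 0.0407(20000) + 1.3(8) = 11 − 377.208 + 814 + 10.4 = 458.192.
∂Q_x/∂p = −2·0.248·p = -19.344, so E_p = -19.344·(39/458.192) ≈ -1.647.
|E_p| > 1: demand is elastic.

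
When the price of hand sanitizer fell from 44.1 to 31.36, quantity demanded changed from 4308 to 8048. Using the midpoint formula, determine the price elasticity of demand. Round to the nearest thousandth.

%Δq = (8048 − 4308)/[(4308 + 8048)/2] = 3740/6178 ≈ 0.6054.
%Δp = (31.36 − 44.1)/[(44.1 + 31.36)/2] = -12.74/37.73 ≈ -0.3377.
Arc elasticity E = %Δq/%Δp ≈ 0.6054/-0.3377 ≈ -1.793.
|E| > 1: demand is elastic over this range.

-1.793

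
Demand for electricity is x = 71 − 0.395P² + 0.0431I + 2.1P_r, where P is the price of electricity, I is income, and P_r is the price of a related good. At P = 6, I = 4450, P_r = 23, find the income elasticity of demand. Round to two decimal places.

Evaluating quantity at (P, I, P_r) gives x = 71 − 0.395(6)² + 0.0431(4450) + 2.1(23) = 71 − 14.22 + 191.795 + 48.3 = 296.875.
∂x/∂I = +0.0431, so E_I = 0.0431·(4450/296.875) ≈ 0.65.
E_I ∈ (0,1): normal good (necessity).

0.65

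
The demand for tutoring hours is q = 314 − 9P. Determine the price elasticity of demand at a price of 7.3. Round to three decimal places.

-0.265

At P = 7.3, q = 248.3.
dq/dP = −9.
Point elasticity E = (dq/dP)·(P/q) = -9 × 7.3/248.3 ≈ -0.265.
|E| < 1, so demand is inelastic at this price.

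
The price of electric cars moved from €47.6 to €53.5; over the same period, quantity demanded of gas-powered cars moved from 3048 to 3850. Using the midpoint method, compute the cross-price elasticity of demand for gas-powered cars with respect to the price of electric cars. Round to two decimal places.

1.99

%ΔQ_x = (3850 − 3048)/[(3048+3850)/2] = 802/3449 ≈ 0.2325.
%ΔP_y = (53.5 − 47.6)/[(47.6+53.5)/2] ≈ 0.1167.
E_xy = 0.2325/0.1167 ≈ 1.99.
E_xy > 0, so gas-powered cars and electric cars are substitutes.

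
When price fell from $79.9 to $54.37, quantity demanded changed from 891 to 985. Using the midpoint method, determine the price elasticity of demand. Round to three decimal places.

%ΔQ = (985 − 891)/[(891 + 985)/2] = 94/938 ≈ 0.1002.
%ΔP = (54.37 − 79.9)/[(79.9 + 54.37)/2] = -25.53/67.135 ≈ -0.3803.
Arc elasticity E = %ΔQ/%ΔP ≈ 0.1002/-0.3803 ≈ -0.264.
|E| < 1: demand is inelastic over this range.

-0.264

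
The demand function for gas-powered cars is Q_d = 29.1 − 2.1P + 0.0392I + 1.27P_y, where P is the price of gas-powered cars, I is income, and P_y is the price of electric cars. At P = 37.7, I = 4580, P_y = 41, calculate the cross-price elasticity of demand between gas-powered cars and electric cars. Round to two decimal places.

Q_d = 29.1 − 2.1(37.7) + 0.0392(4580) + 1.27(41) = 29.1 − 79.17 + 179.536 + 52.07 = 181.536.
∂Q_d/∂P_y = +1.27, so E_xy = 1.27·(41/181.536) ≈ 0.29.
E_xy > 0: the goods are substitutes.

0.29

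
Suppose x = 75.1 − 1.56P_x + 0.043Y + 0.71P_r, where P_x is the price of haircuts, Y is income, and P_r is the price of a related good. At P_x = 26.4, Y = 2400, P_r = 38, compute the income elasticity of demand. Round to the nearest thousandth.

0.629

First evaluate x: 75.1 − 1.56(26.4) + 0.043(2400) + 0.71(38) = 75.1 − 41.184 + 103.2 + 26.98 = 164.096.
∂x/∂Y = +0.043, so E_I = 0.043·(2400/164.096) ≈ 0.629.
E_I ∈ (0,1): normal good (necessity).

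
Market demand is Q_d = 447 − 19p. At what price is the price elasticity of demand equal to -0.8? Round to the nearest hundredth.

10.46

Set −bp/(a − bp) = −0.8 ⇒ bp = 0.8(a − bp) ⇒ bp(1+0.8) = 0.8·a.
p = 0.8·447/(19·1.8) ≈ 10.46.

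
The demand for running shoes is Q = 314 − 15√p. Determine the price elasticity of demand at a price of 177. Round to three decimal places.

-0.872

At p = 177, Q = 114.438.
dQ/dp = −15/(2√p) = −15/(2·13.3041).
Point elasticity E = (dQ/dp)·(p/Q) = -0.5637 × 177/114.438 ≈ -0.872.
|E| < 1, so demand is inelastic at this price.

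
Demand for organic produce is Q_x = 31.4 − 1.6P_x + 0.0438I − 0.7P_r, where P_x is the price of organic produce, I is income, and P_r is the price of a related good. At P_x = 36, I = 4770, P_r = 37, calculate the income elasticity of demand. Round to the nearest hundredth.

First evaluate Q_x: 31.4 − 1.6(36) + 0.0438(4770) − 0.7(37) = 31.4 − 57.6 + 208.926 − 25.9 = 156.826.
∂Q_x/∂I = +0.0438, so E_I = 0.0438·(4770/156.826) ≈ 1.33.
E_I > 1: normal good (luxury).

1.33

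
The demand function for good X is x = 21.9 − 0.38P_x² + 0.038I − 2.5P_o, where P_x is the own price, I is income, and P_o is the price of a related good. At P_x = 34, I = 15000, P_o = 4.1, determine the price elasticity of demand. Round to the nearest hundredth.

-6.17

Evaluating quantity at (P_x, I, P_o) gives x = 21.9 − 0.38(34)² + 0.038(15000) − 2.5(4.1) = 21.9 − 439.28 + 570 − 10.25 = 142.37.
∂x/∂P_x = −2·0.38·P_x = -25.84, so E_p = -25.84·(34/142.37) ≈ -6.17.
|E_p| > 1: demand is elastic.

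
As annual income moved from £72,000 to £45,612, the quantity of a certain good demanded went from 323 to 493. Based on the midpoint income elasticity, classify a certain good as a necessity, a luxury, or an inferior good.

%ΔQ = (493 − 323)/[(323+493)/2] = 170/408 ≈ 0.4167.
%ΔI = (45,612 − 72,000)/[(72,000+45,612)/2] = -26388/58806 ≈ -0.4487.
E_I = %ΔQ/%ΔI ≈ -0.929.
E_I < 0: inferior good.

inferior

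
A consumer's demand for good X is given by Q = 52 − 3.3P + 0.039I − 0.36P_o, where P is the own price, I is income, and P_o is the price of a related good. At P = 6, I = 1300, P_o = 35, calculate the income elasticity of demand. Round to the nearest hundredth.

At the given point, Q = 52 − 3.3(6) + 0.039(1300) − 0.36(35) = 52 − 19.8 + 50.7 − 12.6 = 70.3.
∂Q/∂I = +0.039, so E_I = 0.039·(1300/70.3) ≈ 0.72.
E_I ∈ (0,1): normal good (necessity).

0.72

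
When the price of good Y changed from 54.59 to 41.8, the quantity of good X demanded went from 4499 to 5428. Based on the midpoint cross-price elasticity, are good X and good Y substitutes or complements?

%ΔQ_x = (5428 − 4499)/[(4499+5428)/2] = 929/4963.5 ≈ 0.1872.
%ΔP_y = (41.8 − 54.59)/[(54.59+41.8)/2] ≈ -0.2654.
E_xy = 0.1872/-0.2654 ≈ -0.705.
E_xy < 0, so the goods are complements.

complements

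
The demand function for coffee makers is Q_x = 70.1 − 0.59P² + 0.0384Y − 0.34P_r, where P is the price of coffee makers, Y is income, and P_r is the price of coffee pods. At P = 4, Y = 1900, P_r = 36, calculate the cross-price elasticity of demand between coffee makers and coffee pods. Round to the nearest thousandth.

-0.101

At the given point, Q_x = 70.1 − 0.59(4)² + 0.0384(1900) − 0.34(36) = 70.1 − 9.44 + 72.96 − 12.24 = 121.38.
∂Q_x/∂P_r = −0.34, so E_xy = -0.34·(36/121.38) ≈ -0.101.
E_xy < 0: the goods are complements.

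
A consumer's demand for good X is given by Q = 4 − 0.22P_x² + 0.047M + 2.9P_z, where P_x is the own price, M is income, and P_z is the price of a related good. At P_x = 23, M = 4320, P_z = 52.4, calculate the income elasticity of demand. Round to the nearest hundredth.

0.84

Substituting, Q = 4 − 0.22(23)² + 0.047(4320) + 2.9(52.4) = 4 − 116.38 + 203.04 + 151.96 = 242.62.
∂Q/∂M = +0.047, so E_I = 0.047·(4320/242.62) ≈ 0.84.
E_I ∈ (0,1): normal good (necessity).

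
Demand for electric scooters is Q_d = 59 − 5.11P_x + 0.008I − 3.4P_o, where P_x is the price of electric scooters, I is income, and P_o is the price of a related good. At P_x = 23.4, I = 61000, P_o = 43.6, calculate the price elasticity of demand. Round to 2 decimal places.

Substituting, Q_d = 59 − 5.11(23.4) + 0.008(61000) − 3.4(43.6) = 59 − 119.574 + 488 − 148.24 = 279.186.
∂Q_d/∂P_x = −5.11, so E_p = (−5.11)·(23.4/279.186) ≈ -0.43.
|E_p| < 1: demand is inelastic.

-0.43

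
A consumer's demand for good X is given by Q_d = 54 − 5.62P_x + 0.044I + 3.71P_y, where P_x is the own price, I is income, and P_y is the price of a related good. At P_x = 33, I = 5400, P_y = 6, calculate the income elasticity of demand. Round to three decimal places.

1.850

At the given point, Q_d = 54 − 5.62(33) + 0.044(5400) + 3.71(6) = 54 − 185.46 + 237.6 + 22.26 = 128.4.
∂Q_d/∂I = +0.044, so E_I = 0.044·(5400/128.4) ≈ 1.850.
E_I > 1: normal good (luxury).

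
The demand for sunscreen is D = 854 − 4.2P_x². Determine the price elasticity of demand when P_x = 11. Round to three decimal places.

-2.939

At P_x = 11, D = 345.8.
dD/dP_x = −2·4.2·P_x = −92.4.
Point elasticity E = (dD/dP_x)·(P_x/D) = -92.4 × 11/345.8 ≈ -2.939.
|E| > 1, so demand is elastic at this price.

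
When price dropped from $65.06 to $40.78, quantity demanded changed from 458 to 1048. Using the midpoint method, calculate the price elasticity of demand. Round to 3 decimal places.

%ΔQ = (1048 − 458)/[(458 + 1048)/2] = 590/753 ≈ 0.7835.
%ΔP = (40.78 − 65.06)/[(65.06 + 40.78)/2] = -24.28/52.92 ≈ -0.4588.
Arc elasticity E = %ΔQ/%ΔP ≈ 0.7835/-0.4588 ≈ -1.708.
|E| > 1: demand is elastic over this range.

-1.708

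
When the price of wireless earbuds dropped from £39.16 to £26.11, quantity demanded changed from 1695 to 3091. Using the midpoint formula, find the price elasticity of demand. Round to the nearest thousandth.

-1.459

%Δq = (3091 − 1695)/[(1695 + 3091)/2] = 1396/2393 ≈ 0.5834.
%ΔP = (26.11 − 39.16)/[(39.16 + 26.11)/2] = -13.05/32.635 ≈ -0.3999.
Arc elasticity E = %Δq/%ΔP ≈ 0.5834/-0.3999 ≈ -1.459.
|E| > 1: demand is elastic over this range.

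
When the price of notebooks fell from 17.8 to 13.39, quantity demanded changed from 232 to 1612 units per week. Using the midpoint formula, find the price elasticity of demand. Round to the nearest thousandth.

%ΔQ = (1612 − 232)/[(232 + 1612)/2] = 1380/922 ≈ 1.4967.
%ΔP = (13.39 − 17.8)/[(17.8 + 13.39)/2] = -4.41/15.595 ≈ -0.2828.
Arc elasticity E = %ΔQ/%ΔP ≈ 1.4967/-0.2828 ≈ -5.293.
|E| > 1: demand is elastic over this range.

-5.293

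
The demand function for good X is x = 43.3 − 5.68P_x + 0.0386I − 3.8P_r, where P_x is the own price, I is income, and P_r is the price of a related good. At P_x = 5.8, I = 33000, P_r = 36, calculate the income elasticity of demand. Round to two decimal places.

1.11

Evaluating quantity at (P_x, I, P_r) gives x = 43.3 − 5.68(5.8) + 0.0386(33000) − 3.8(36) = 43.3 − 32.944 + 1273.8 − 136.8 = 1147.356.
∂x/∂I = +0.0386, so E_I = 0.0386·(33000/1147.356) ≈ 1.11.
E_I > 1: normal good (luxury).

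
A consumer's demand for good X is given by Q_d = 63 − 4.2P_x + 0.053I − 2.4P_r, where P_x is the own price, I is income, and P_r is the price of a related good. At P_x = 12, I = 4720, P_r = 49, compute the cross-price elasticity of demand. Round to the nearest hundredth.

Q_d = 63 − 4.2(12) + 0.053(4720) − 2.4(49) = 63 − 50.4 + 250.16 − 117.6 = 145.16.
∂Q_d/∂P_r = −2.4, so E_xy = -2.4·(49/145.16) ≈ -0.81.
E_xy < 0: the goods are complements.

-0.81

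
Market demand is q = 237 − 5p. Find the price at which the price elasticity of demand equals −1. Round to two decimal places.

For linear demand q = a − bp, E = −bp/(a − bp). |E| = 1 ⇒ bp = a − bp ⇒ p = a/(2b).
p = 237/(2·5) = 23.70.

23.70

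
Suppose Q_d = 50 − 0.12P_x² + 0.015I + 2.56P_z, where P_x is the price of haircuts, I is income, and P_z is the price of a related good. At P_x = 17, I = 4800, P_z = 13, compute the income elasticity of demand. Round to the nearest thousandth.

0.597

Evaluating quantity at (P_x, I, P_z) gives Q_d = 50 − 0.12(17)² + 0.015(4800) + 2.56(13) = 50 − 34.68 + 72 + 33.28 = 120.6.
∂Q_d/∂I = +0.015, so E_I = 0.015·(4800/120.6) ≈ 0.597.
E_I ∈ (0,1): normal good (necessity).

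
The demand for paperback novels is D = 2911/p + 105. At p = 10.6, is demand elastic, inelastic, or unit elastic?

At p = 10.6, D = 379.6226.
dD/dp = −2911/p² = −25.9078.
Point elasticity E = (dD/dp)·(p/D) = -25.9078 × 10.6/379.6226 ≈ -0.723.
|E| ≈ 0.723 < 1, so demand is inelastic.

inelastic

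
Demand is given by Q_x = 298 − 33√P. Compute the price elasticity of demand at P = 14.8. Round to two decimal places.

At P = 14.8, Q_x = 171.0465.
dQ_x/dP = −33/(2√P) = −33/(2·3.8471).
Point elasticity E = (dQ_x/dP)·(P/Q_x) = -4.289 × 14.8/171.0465 ≈ -0.37.
|E| < 1, so demand is inelastic at this price.

-0.37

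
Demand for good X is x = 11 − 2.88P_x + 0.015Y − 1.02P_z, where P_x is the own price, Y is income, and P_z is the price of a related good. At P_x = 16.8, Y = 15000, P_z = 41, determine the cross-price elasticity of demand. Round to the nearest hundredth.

-0.29

First evaluate x: 11 − 2.88(16.8) + 0.015(15000) − 1.02(41) = 11 − 48.384 + 225 − 41.82 = 145.796.
∂x/∂P_z = −1.02, so E_xy = -1.02·(41/145.796) ≈ -0.29.
E_xy < 0: the goods are complements.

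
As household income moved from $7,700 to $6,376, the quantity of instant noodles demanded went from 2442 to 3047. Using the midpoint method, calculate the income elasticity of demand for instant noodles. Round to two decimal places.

-1.17

%ΔQ = (3047 − 2442)/[(2442+3047)/2] = 605/2744.5 ≈ 0.2204.
%ΔI = (6,376 − 7,700)/[(7,700+6,376)/2] = -1324/7038 ≈ -0.1881.
E_I = %ΔQ/%ΔI ≈ -1.17.
E_I < 0: inferior good.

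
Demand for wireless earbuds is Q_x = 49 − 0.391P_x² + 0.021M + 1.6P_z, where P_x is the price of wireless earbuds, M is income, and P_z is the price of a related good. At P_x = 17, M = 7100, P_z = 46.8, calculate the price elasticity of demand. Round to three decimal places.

Evaluating quantity at (P_x, M, P_z) gives Q_x = 49 − 0.391(17)² + 0.021(7100) + 1.6(46.8) = 49 − 112.999 + 149.1 + 74.88 = 159.981.
∂Q_x/∂P_x = −2·0.391·P_x = -13.294, so E_p = -13.294·(17/159.981) ≈ -1.413.
|E_p| > 1: demand is elastic.

-1.413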